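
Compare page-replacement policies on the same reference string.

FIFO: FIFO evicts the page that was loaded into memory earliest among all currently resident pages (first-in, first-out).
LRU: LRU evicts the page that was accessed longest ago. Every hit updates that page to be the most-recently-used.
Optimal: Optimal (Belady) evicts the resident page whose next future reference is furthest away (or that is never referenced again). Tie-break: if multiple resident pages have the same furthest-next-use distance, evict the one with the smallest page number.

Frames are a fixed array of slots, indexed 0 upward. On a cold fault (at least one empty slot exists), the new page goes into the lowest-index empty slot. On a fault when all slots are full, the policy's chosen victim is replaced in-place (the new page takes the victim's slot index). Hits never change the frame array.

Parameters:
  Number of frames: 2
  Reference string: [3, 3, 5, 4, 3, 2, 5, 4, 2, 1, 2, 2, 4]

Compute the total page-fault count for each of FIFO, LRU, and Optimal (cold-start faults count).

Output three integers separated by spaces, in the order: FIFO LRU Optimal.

--- FIFO ---
  step 0: ref 3 -> FAULT, frames=[3,-] (faults so far: 1)
  step 1: ref 3 -> HIT, frames=[3,-] (faults so far: 1)
  step 2: ref 5 -> FAULT, frames=[3,5] (faults so far: 2)
  step 3: ref 4 -> FAULT, evict 3, frames=[4,5] (faults so far: 3)
  step 4: ref 3 -> FAULT, evict 5, frames=[4,3] (faults so far: 4)
  step 5: ref 2 -> FAULT, evict 4, frames=[2,3] (faults so far: 5)
  step 6: ref 5 -> FAULT, evict 3, frames=[2,5] (faults so far: 6)
  step 7: ref 4 -> FAULT, evict 2, frames=[4,5] (faults so far: 7)
  step 8: ref 2 -> FAULT, evict 5, frames=[4,2] (faults so far: 8)
  step 9: ref 1 -> FAULT, evict 4, frames=[1,2] (faults so far: 9)
  step 10: ref 2 -> HIT, frames=[1,2] (faults so far: 9)
  step 11: ref 2 -> HIT, frames=[1,2] (faults so far: 9)
  step 12: ref 4 -> FAULT, evict 2, frames=[1,4] (faults so far: 10)
  FIFO total faults: 10
--- LRU ---
  step 0: ref 3 -> FAULT, frames=[3,-] (faults so far: 1)
  step 1: ref 3 -> HIT, frames=[3,-] (faults so far: 1)
  step 2: ref 5 -> FAULT, frames=[3,5] (faults so far: 2)
  step 3: ref 4 -> FAULT, evict 3, frames=[4,5] (faults so far: 3)
  step 4: ref 3 -> FAULT, evict 5, frames=[4,3] (faults so far: 4)
  step 5: ref 2 -> FAULT, evict 4, frames=[2,3] (faults so far: 5)
  step 6: ref 5 -> FAULT, evict 3, frames=[2,5] (faults so far: 6)
  step 7: ref 4 -> FAULT, evict 2, frames=[4,5] (faults so far: 7)
  step 8: ref 2 -> FAULT, evict 5, frames=[4,2] (faults so far: 8)
  step 9: ref 1 -> FAULT, evict 4, frames=[1,2] (faults so far: 9)
  step 10: ref 2 -> HIT, frames=[1,2] (faults so far: 9)
  step 11: ref 2 -> HIT, frames=[1,2] (faults so far: 9)
  step 12: ref 4 -> FAULT, evict 1, frames=[4,2] (faults so far: 10)
  LRU total faults: 10
--- Optimal ---
  step 0: ref 3 -> FAULT, frames=[3,-] (faults so far: 1)
  step 1: ref 3 -> HIT, frames=[3,-] (faults so far: 1)
  step 2: ref 5 -> FAULT, frames=[3,5] (faults so far: 2)
  step 3: ref 4 -> FAULT, evict 5, frames=[3,4] (faults so far: 3)
  step 4: ref 3 -> HIT, frames=[3,4] (faults so far: 3)
  step 5: ref 2 -> FAULT, evict 3, frames=[2,4] (faults so far: 4)
  step 6: ref 5 -> FAULT, evict 2, frames=[5,4] (faults so far: 5)
  step 7: ref 4 -> HIT, frames=[5,4] (faults so far: 5)
  step 8: ref 2 -> FAULT, evict 5, frames=[2,4] (faults so far: 6)
  step 9: ref 1 -> FAULT, evict 4, frames=[2,1] (faults so far: 7)
  step 10: ref 2 -> HIT, frames=[2,1] (faults so far: 7)
  step 11: ref 2 -> HIT, frames=[2,1] (faults so far: 7)
  step 12: ref 4 -> FAULT, evict 1, frames=[2,4] (faults so far: 8)
  Optimal total faults: 8

Answer: 10 10 8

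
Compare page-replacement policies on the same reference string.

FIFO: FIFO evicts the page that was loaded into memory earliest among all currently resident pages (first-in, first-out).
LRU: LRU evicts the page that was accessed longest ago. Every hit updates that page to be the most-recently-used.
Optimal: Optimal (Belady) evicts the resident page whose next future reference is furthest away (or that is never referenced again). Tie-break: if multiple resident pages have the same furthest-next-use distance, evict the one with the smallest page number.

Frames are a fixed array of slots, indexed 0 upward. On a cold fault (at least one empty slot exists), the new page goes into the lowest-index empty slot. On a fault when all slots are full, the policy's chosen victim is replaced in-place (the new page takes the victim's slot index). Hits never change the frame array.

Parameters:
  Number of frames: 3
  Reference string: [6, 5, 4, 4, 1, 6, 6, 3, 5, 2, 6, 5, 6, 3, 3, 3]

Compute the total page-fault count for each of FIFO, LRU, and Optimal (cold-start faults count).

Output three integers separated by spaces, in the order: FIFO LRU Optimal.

--- FIFO ---
  step 0: ref 6 -> FAULT, frames=[6,-,-] (faults so far: 1)
  step 1: ref 5 -> FAULT, frames=[6,5,-] (faults so far: 2)
  step 2: ref 4 -> FAULT, frames=[6,5,4] (faults so far: 3)
  step 3: ref 4 -> HIT, frames=[6,5,4] (faults so far: 3)
  step 4: ref 1 -> FAULT, evict 6, frames=[1,5,4] (faults so far: 4)
  step 5: ref 6 -> FAULT, evict 5, frames=[1,6,4] (faults so far: 5)
  step 6: ref 6 -> HIT, frames=[1,6,4] (faults so far: 5)
  step 7: ref 3 -> FAULT, evict 4, frames=[1,6,3] (faults so far: 6)
  step 8: ref 5 -> FAULT, evict 1, frames=[5,6,3] (faults so far: 7)
  step 9: ref 2 -> FAULT, evict 6, frames=[5,2,3] (faults so far: 8)
  step 10: ref 6 -> FAULT, evict 3, frames=[5,2,6] (faults so far: 9)
  step 11: ref 5 -> HIT, frames=[5,2,6] (faults so far: 9)
  step 12: ref 6 -> HIT, frames=[5,2,6] (faults so far: 9)
  step 13: ref 3 -> FAULT, evict 5, frames=[3,2,6] (faults so far: 10)
  step 14: ref 3 -> HIT, frames=[3,2,6] (faults so far: 10)
  step 15: ref 3 -> HIT, frames=[3,2,6] (faults so far: 10)
  FIFO total faults: 10
--- LRU ---
  step 0: ref 6 -> FAULT, frames=[6,-,-] (faults so far: 1)
  step 1: ref 5 -> FAULT, frames=[6,5,-] (faults so far: 2)
  step 2: ref 4 -> FAULT, frames=[6,5,4] (faults so far: 3)
  step 3: ref 4 -> HIT, frames=[6,5,4] (faults so far: 3)
  step 4: ref 1 -> FAULT, evict 6, frames=[1,5,4] (faults so far: 4)
  step 5: ref 6 -> FAULT, evict 5, frames=[1,6,4] (faults so far: 5)
  step 6: ref 6 -> HIT, frames=[1,6,4] (faults so far: 5)
  step 7: ref 3 -> FAULT, evict 4, frames=[1,6,3] (faults so far: 6)
  step 8: ref 5 -> FAULT, evict 1, frames=[5,6,3] (faults so far: 7)
  step 9: ref 2 -> FAULT, evict 6, frames=[5,2,3] (faults so far: 8)
  step 10: ref 6 -> FAULT, evict 3, frames=[5,2,6] (faults so far: 9)
  step 11: ref 5 -> HIT, frames=[5,2,6] (faults so far: 9)
  step 12: ref 6 -> HIT, frames=[5,2,6] (faults so far: 9)
  step 13: ref 3 -> FAULT, evict 2, frames=[5,3,6] (faults so far: 10)
  step 14: ref 3 -> HIT, frames=[5,3,6] (faults so far: 10)
  step 15: ref 3 -> HIT, frames=[5,3,6] (faults so far: 10)
  LRU total faults: 10
--- Optimal ---
  step 0: ref 6 -> FAULT, frames=[6,-,-] (faults so far: 1)
  step 1: ref 5 -> FAULT, frames=[6,5,-] (faults so far: 2)
  step 2: ref 4 -> FAULT, frames=[6,5,4] (faults so far: 3)
  step 3: ref 4 -> HIT, frames=[6,5,4] (faults so far: 3)
  step 4: ref 1 -> FAULT, evict 4, frames=[6,5,1] (faults so far: 4)
  step 5: ref 6 -> HIT, frames=[6,5,1] (faults so far: 4)
  step 6: ref 6 -> HIT, frames=[6,5,1] (faults so far: 4)
  step 7: ref 3 -> FAULT, evict 1, frames=[6,5,3] (faults so far: 5)
  step 8: ref 5 -> HIT, frames=[6,5,3] (faults so far: 5)
  step 9: ref 2 -> FAULT, evict 3, frames=[6,5,2] (faults so far: 6)
  step 10: ref 6 -> HIT, frames=[6,5,2] (faults so far: 6)
  step 11: ref 5 -> HIT, frames=[6,5,2] (faults so far: 6)
  step 12: ref 6 -> HIT, frames=[6,5,2] (faults so far: 6)
  step 13: ref 3 -> FAULT, evict 2, frames=[6,5,3] (faults so far: 7)
  step 14: ref 3 -> HIT, frames=[6,5,3] (faults so far: 7)
  step 15: ref 3 -> HIT, frames=[6,5,3] (faults so far: 7)
  Optimal total faults: 7

Answer: 10 10 7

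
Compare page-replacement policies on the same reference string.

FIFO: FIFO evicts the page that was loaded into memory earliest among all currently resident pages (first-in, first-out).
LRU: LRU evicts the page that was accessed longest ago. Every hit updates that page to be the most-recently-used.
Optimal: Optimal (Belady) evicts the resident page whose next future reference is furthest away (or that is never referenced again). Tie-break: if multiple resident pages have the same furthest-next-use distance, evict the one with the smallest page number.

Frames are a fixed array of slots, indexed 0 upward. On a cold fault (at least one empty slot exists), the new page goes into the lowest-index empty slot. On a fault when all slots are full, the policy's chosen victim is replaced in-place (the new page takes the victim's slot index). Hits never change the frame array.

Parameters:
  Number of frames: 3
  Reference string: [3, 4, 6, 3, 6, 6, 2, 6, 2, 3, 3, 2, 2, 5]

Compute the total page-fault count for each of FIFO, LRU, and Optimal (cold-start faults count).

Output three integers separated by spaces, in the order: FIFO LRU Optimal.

--- FIFO ---
  step 0: ref 3 -> FAULT, frames=[3,-,-] (faults so far: 1)
  step 1: ref 4 -> FAULT, frames=[3,4,-] (faults so far: 2)
  step 2: ref 6 -> FAULT, frames=[3,4,6] (faults so far: 3)
  step 3: ref 3 -> HIT, frames=[3,4,6] (faults so far: 3)
  step 4: ref 6 -> HIT, frames=[3,4,6] (faults so far: 3)
  step 5: ref 6 -> HIT, frames=[3,4,6] (faults so far: 3)
  step 6: ref 2 -> FAULT, evict 3, frames=[2,4,6] (faults so far: 4)
  step 7: ref 6 -> HIT, frames=[2,4,6] (faults so far: 4)
  step 8: ref 2 -> HIT, frames=[2,4,6] (faults so far: 4)
  step 9: ref 3 -> FAULT, evict 4, frames=[2,3,6] (faults so far: 5)
  step 10: ref 3 -> HIT, frames=[2,3,6] (faults so far: 5)
  step 11: ref 2 -> HIT, frames=[2,3,6] (faults so far: 5)
  step 12: ref 2 -> HIT, frames=[2,3,6] (faults so far: 5)
  step 13: ref 5 -> FAULT, evict 6, frames=[2,3,5] (faults so far: 6)
  FIFO total faults: 6
--- LRU ---
  step 0: ref 3 -> FAULT, frames=[3,-,-] (faults so far: 1)
  step 1: ref 4 -> FAULT, frames=[3,4,-] (faults so far: 2)
  step 2: ref 6 -> FAULT, frames=[3,4,6] (faults so far: 3)
  step 3: ref 3 -> HIT, frames=[3,4,6] (faults so far: 3)
  step 4: ref 6 -> HIT, frames=[3,4,6] (faults so far: 3)
  step 5: ref 6 -> HIT, frames=[3,4,6] (faults so far: 3)
  step 6: ref 2 -> FAULT, evict 4, frames=[3,2,6] (faults so far: 4)
  step 7: ref 6 -> HIT, frames=[3,2,6] (faults so far: 4)
  step 8: ref 2 -> HIT, frames=[3,2,6] (faults so far: 4)
  step 9: ref 3 -> HIT, frames=[3,2,6] (faults so far: 4)
  step 10: ref 3 -> HIT, frames=[3,2,6] (faults so far: 4)
  step 11: ref 2 -> HIT, frames=[3,2,6] (faults so far: 4)
  step 12: ref 2 -> HIT, frames=[3,2,6] (faults so far: 4)
  step 13: ref 5 -> FAULT, evict 6, frames=[3,2,5] (faults so far: 5)
  LRU total faults: 5
--- Optimal ---
  step 0: ref 3 -> FAULT, frames=[3,-,-] (faults so far: 1)
  step 1: ref 4 -> FAULT, frames=[3,4,-] (faults so far: 2)
  step 2: ref 6 -> FAULT, frames=[3,4,6] (faults so far: 3)
  step 3: ref 3 -> HIT, frames=[3,4,6] (faults so far: 3)
  step 4: ref 6 -> HIT, frames=[3,4,6] (faults so far: 3)
  step 5: ref 6 -> HIT, frames=[3,4,6] (faults so far: 3)
  step 6: ref 2 -> FAULT, evict 4, frames=[3,2,6] (faults so far: 4)
  step 7: ref 6 -> HIT, frames=[3,2,6] (faults so far: 4)
  step 8: ref 2 -> HIT, frames=[3,2,6] (faults so far: 4)
  step 9: ref 3 -> HIT, frames=[3,2,6] (faults so far: 4)
  step 10: ref 3 -> HIT, frames=[3,2,6] (faults so far: 4)
  step 11: ref 2 -> HIT, frames=[3,2,6] (faults so far: 4)
  step 12: ref 2 -> HIT, frames=[3,2,6] (faults so far: 4)
  step 13: ref 5 -> FAULT, evict 2, frames=[3,5,6] (faults so far: 5)
  Optimal total faults: 5

Answer: 6 5 5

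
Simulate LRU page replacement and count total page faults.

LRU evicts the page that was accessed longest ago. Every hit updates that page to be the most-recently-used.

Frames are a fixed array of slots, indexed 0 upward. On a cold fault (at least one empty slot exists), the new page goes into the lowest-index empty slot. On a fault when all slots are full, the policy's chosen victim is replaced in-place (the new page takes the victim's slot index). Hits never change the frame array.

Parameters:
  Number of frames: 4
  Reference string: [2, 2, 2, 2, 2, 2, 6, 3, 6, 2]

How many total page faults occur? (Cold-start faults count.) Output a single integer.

Step 0: ref 2 → FAULT, frames=[2,-,-,-]
Step 1: ref 2 → HIT, frames=[2,-,-,-]
Step 2: ref 2 → HIT, frames=[2,-,-,-]
Step 3: ref 2 → HIT, frames=[2,-,-,-]
Step 4: ref 2 → HIT, frames=[2,-,-,-]
Step 5: ref 2 → HIT, frames=[2,-,-,-]
Step 6: ref 6 → FAULT, frames=[2,6,-,-]
Step 7: ref 3 → FAULT, frames=[2,6,3,-]
Step 8: ref 6 → HIT, frames=[2,6,3,-]
Step 9: ref 2 → HIT, frames=[2,6,3,-]
Total faults: 3

Answer: 3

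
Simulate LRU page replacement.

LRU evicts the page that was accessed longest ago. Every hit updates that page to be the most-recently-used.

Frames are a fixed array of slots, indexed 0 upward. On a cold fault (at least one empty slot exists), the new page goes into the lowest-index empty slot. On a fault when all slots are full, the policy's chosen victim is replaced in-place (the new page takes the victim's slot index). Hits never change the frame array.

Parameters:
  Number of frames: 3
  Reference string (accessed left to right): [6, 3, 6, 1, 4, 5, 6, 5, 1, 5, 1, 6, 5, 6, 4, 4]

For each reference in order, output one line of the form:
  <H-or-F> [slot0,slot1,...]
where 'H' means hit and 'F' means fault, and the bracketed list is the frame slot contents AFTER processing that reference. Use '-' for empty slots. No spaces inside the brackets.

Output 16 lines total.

F [6,-,-]
F [6,3,-]
H [6,3,-]
F [6,3,1]
F [6,4,1]
F [5,4,1]
F [5,4,6]
H [5,4,6]
F [5,1,6]
H [5,1,6]
H [5,1,6]
H [5,1,6]
H [5,1,6]
H [5,1,6]
F [5,4,6]
H [5,4,6]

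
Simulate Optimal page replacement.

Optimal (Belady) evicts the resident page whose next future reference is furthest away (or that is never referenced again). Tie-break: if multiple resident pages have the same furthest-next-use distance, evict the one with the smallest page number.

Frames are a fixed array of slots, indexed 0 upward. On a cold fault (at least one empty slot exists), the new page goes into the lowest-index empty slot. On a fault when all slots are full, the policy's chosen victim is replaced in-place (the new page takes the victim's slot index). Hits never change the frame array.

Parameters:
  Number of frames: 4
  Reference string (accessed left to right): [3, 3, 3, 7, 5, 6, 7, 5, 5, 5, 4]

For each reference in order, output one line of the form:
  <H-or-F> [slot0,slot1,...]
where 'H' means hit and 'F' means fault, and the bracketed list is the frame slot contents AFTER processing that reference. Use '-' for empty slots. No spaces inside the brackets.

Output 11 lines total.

F [3,-,-,-]
H [3,-,-,-]
H [3,-,-,-]
F [3,7,-,-]
F [3,7,5,-]
F [3,7,5,6]
H [3,7,5,6]
H [3,7,5,6]
H [3,7,5,6]
H [3,7,5,6]
F [4,7,5,6]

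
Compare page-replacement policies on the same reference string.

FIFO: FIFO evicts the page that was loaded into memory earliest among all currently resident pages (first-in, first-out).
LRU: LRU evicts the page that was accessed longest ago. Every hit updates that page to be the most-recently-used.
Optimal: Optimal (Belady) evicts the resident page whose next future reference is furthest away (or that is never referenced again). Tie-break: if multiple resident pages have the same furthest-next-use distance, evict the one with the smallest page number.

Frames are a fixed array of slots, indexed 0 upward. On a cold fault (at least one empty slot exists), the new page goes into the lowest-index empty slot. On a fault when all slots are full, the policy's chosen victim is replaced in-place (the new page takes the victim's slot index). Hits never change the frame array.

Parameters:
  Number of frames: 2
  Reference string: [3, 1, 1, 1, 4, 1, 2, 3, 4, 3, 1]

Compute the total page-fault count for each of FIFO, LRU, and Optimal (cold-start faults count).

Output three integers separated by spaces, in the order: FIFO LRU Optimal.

Answer: 7 7 6

Derivation:
--- FIFO ---
  step 0: ref 3 -> FAULT, frames=[3,-] (faults so far: 1)
  step 1: ref 1 -> FAULT, frames=[3,1] (faults so far: 2)
  step 2: ref 1 -> HIT, frames=[3,1] (faults so far: 2)
  step 3: ref 1 -> HIT, frames=[3,1] (faults so far: 2)
  step 4: ref 4 -> FAULT, evict 3, frames=[4,1] (faults so far: 3)
  step 5: ref 1 -> HIT, frames=[4,1] (faults so far: 3)
  step 6: ref 2 -> FAULT, evict 1, frames=[4,2] (faults so far: 4)
  step 7: ref 3 -> FAULT, evict 4, frames=[3,2] (faults so far: 5)
  step 8: ref 4 -> FAULT, evict 2, frames=[3,4] (faults so far: 6)
  step 9: ref 3 -> HIT, frames=[3,4] (faults so far: 6)
  step 10: ref 1 -> FAULT, evict 3, frames=[1,4] (faults so far: 7)
  FIFO total faults: 7
--- LRU ---
  step 0: ref 3 -> FAULT, frames=[3,-] (faults so far: 1)
  step 1: ref 1 -> FAULT, frames=[3,1] (faults so far: 2)
  step 2: ref 1 -> HIT, frames=[3,1] (faults so far: 2)
  step 3: ref 1 -> HIT, frames=[3,1] (faults so far: 2)
  step 4: ref 4 -> FAULT, evict 3, frames=[4,1] (faults so far: 3)
  step 5: ref 1 -> HIT, frames=[4,1] (faults so far: 3)
  step 6: ref 2 -> FAULT, evict 4, frames=[2,1] (faults so far: 4)
  step 7: ref 3 -> FAULT, evict 1, frames=[2,3] (faults so far: 5)
  step 8: ref 4 -> FAULT, evict 2, frames=[4,3] (faults so far: 6)
  step 9: ref 3 -> HIT, frames=[4,3] (faults so far: 6)
  step 10: ref 1 -> FAULT, evict 4, frames=[1,3] (faults so far: 7)
  LRU total faults: 7
--- Optimal ---
  step 0: ref 3 -> FAULT, frames=[3,-] (faults so far: 1)
  step 1: ref 1 -> FAULT, frames=[3,1] (faults so far: 2)
  step 2: ref 1 -> HIT, frames=[3,1] (faults so far: 2)
  step 3: ref 1 -> HIT, frames=[3,1] (faults so far: 2)
  step 4: ref 4 -> FAULT, evict 3, frames=[4,1] (faults so far: 3)
  step 5: ref 1 -> HIT, frames=[4,1] (faults so far: 3)
  step 6: ref 2 -> FAULT, evict 1, frames=[4,2] (faults so far: 4)
  step 7: ref 3 -> FAULT, evict 2, frames=[4,3] (faults so far: 5)
  step 8: ref 4 -> HIT, frames=[4,3] (faults so far: 5)
  step 9: ref 3 -> HIT, frames=[4,3] (faults so far: 5)
  step 10: ref 1 -> FAULT, evict 3, frames=[4,1] (faults so far: 6)
  Optimal total faults: 6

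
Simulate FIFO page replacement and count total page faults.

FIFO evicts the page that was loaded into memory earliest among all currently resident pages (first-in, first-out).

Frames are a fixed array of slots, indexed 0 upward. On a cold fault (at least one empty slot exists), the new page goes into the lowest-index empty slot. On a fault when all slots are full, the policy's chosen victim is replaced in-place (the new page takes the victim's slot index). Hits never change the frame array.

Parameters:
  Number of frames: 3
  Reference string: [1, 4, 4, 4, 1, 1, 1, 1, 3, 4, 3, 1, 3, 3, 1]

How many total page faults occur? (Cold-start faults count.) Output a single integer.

Answer: 3

Derivation:
Step 0: ref 1 → FAULT, frames=[1,-,-]
Step 1: ref 4 → FAULT, frames=[1,4,-]
Step 2: ref 4 → HIT, frames=[1,4,-]
Step 3: ref 4 → HIT, frames=[1,4,-]
Step 4: ref 1 → HIT, frames=[1,4,-]
Step 5: ref 1 → HIT, frames=[1,4,-]
Step 6: ref 1 → HIT, frames=[1,4,-]
Step 7: ref 1 → HIT, frames=[1,4,-]
Step 8: ref 3 → FAULT, frames=[1,4,3]
Step 9: ref 4 → HIT, frames=[1,4,3]
Step 10: ref 3 → HIT, frames=[1,4,3]
Step 11: ref 1 → HIT, frames=[1,4,3]
Step 12: ref 3 → HIT, frames=[1,4,3]
Step 13: ref 3 → HIT, frames=[1,4,3]
Step 14: ref 1 → HIT, frames=[1,4,3]
Total faults: 3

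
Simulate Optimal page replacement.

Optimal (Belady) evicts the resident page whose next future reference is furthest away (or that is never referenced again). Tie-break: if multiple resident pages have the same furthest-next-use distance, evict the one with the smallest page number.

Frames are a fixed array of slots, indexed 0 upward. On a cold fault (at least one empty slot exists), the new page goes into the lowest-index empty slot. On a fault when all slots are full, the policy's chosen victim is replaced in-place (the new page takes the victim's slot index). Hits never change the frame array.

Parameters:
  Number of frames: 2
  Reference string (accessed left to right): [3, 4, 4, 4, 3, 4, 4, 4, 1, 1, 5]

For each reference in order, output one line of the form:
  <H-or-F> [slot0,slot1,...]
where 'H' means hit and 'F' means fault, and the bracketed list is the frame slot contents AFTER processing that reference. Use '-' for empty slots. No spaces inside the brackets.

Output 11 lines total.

F [3,-]
F [3,4]
H [3,4]
H [3,4]
H [3,4]
H [3,4]
H [3,4]
H [3,4]
F [1,4]
H [1,4]
F [5,4]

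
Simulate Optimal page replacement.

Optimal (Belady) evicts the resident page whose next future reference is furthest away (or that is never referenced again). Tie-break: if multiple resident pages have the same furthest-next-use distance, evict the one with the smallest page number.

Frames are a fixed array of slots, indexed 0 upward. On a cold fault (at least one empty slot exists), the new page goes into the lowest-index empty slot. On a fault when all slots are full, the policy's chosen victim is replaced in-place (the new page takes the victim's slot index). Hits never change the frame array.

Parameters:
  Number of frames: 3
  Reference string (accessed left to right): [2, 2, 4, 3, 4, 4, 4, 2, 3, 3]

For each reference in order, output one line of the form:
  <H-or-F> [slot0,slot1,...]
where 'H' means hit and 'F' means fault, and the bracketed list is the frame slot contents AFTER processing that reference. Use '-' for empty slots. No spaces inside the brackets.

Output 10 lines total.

F [2,-,-]
H [2,-,-]
F [2,4,-]
F [2,4,3]
H [2,4,3]
H [2,4,3]
H [2,4,3]
H [2,4,3]
H [2,4,3]
H [2,4,3]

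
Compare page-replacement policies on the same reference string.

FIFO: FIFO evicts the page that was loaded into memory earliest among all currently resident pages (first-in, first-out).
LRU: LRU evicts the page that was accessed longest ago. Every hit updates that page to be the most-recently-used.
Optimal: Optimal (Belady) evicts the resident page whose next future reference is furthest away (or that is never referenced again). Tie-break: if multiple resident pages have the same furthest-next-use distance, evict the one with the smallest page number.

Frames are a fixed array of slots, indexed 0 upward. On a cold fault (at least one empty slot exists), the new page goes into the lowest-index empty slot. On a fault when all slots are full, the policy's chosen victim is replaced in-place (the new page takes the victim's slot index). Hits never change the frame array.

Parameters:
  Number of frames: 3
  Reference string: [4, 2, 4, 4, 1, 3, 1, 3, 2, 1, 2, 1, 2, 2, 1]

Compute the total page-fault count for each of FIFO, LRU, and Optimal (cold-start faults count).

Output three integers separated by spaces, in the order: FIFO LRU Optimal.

--- FIFO ---
  step 0: ref 4 -> FAULT, frames=[4,-,-] (faults so far: 1)
  step 1: ref 2 -> FAULT, frames=[4,2,-] (faults so far: 2)
  step 2: ref 4 -> HIT, frames=[4,2,-] (faults so far: 2)
  step 3: ref 4 -> HIT, frames=[4,2,-] (faults so far: 2)
  step 4: ref 1 -> FAULT, frames=[4,2,1] (faults so far: 3)
  step 5: ref 3 -> FAULT, evict 4, frames=[3,2,1] (faults so far: 4)
  step 6: ref 1 -> HIT, frames=[3,2,1] (faults so far: 4)
  step 7: ref 3 -> HIT, frames=[3,2,1] (faults so far: 4)
  step 8: ref 2 -> HIT, frames=[3,2,1] (faults so far: 4)
  step 9: ref 1 -> HIT, frames=[3,2,1] (faults so far: 4)
  step 10: ref 2 -> HIT, frames=[3,2,1] (faults so far: 4)
  step 11: ref 1 -> HIT, frames=[3,2,1] (faults so far: 4)
  step 12: ref 2 -> HIT, frames=[3,2,1] (faults so far: 4)
  step 13: ref 2 -> HIT, frames=[3,2,1] (faults so far: 4)
  step 14: ref 1 -> HIT, frames=[3,2,1] (faults so far: 4)
  FIFO total faults: 4
--- LRU ---
  step 0: ref 4 -> FAULT, frames=[4,-,-] (faults so far: 1)
  step 1: ref 2 -> FAULT, frames=[4,2,-] (faults so far: 2)
  step 2: ref 4 -> HIT, frames=[4,2,-] (faults so far: 2)
  step 3: ref 4 -> HIT, frames=[4,2,-] (faults so far: 2)
  step 4: ref 1 -> FAULT, frames=[4,2,1] (faults so far: 3)
  step 5: ref 3 -> FAULT, evict 2, frames=[4,3,1] (faults so far: 4)
  step 6: ref 1 -> HIT, frames=[4,3,1] (faults so far: 4)
  step 7: ref 3 -> HIT, frames=[4,3,1] (faults so far: 4)
  step 8: ref 2 -> FAULT, evict 4, frames=[2,3,1] (faults so far: 5)
  step 9: ref 1 -> HIT, frames=[2,3,1] (faults so far: 5)
  step 10: ref 2 -> HIT, frames=[2,3,1] (faults so far: 5)
  step 11: ref 1 -> HIT, frames=[2,3,1] (faults so far: 5)
  step 12: ref 2 -> HIT, frames=[2,3,1] (faults so far: 5)
  step 13: ref 2 -> HIT, frames=[2,3,1] (faults so far: 5)
  step 14: ref 1 -> HIT, frames=[2,3,1] (faults so far: 5)
  LRU total faults: 5
--- Optimal ---
  step 0: ref 4 -> FAULT, frames=[4,-,-] (faults so far: 1)
  step 1: ref 2 -> FAULT, frames=[4,2,-] (faults so far: 2)
  step 2: ref 4 -> HIT, frames=[4,2,-] (faults so far: 2)
  step 3: ref 4 -> HIT, frames=[4,2,-] (faults so far: 2)
  step 4: ref 1 -> FAULT, frames=[4,2,1] (faults so far: 3)
  step 5: ref 3 -> FAULT, evict 4, frames=[3,2,1] (faults so far: 4)
  step 6: ref 1 -> HIT, frames=[3,2,1] (faults so far: 4)
  step 7: ref 3 -> HIT, frames=[3,2,1] (faults so far: 4)
  step 8: ref 2 -> HIT, frames=[3,2,1] (faults so far: 4)
  step 9: ref 1 -> HIT, frames=[3,2,1] (faults so far: 4)
  step 10: ref 2 -> HIT, frames=[3,2,1] (faults so far: 4)
  step 11: ref 1 -> HIT, frames=[3,2,1] (faults so far: 4)
  step 12: ref 2 -> HIT, frames=[3,2,1] (faults so far: 4)
  step 13: ref 2 -> HIT, frames=[3,2,1] (faults so far: 4)
  step 14: ref 1 -> HIT, frames=[3,2,1] (faults so far: 4)
  Optimal total faults: 4

Answer: 4 5 4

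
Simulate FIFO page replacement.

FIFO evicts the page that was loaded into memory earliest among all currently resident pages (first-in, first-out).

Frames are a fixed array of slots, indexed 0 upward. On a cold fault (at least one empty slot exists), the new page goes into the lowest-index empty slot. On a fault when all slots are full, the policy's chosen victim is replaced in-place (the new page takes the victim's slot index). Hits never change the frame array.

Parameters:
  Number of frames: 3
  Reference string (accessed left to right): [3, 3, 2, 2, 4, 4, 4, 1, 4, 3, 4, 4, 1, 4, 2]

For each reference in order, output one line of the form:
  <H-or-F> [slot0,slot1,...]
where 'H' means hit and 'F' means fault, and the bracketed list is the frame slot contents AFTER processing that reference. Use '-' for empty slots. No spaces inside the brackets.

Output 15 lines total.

F [3,-,-]
H [3,-,-]
F [3,2,-]
H [3,2,-]
F [3,2,4]
H [3,2,4]
H [3,2,4]
F [1,2,4]
H [1,2,4]
F [1,3,4]
H [1,3,4]
H [1,3,4]
H [1,3,4]
H [1,3,4]
F [1,3,2]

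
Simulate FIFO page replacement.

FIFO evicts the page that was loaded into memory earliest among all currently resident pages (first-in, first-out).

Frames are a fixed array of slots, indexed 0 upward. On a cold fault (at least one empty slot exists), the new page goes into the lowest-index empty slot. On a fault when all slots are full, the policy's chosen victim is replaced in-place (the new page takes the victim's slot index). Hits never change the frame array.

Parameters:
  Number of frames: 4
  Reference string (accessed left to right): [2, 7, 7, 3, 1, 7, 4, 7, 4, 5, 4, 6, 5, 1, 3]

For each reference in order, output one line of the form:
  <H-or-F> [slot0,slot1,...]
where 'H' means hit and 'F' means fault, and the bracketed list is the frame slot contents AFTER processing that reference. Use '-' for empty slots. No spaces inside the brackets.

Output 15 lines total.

F [2,-,-,-]
F [2,7,-,-]
H [2,7,-,-]
F [2,7,3,-]
F [2,7,3,1]
H [2,7,3,1]
F [4,7,3,1]
H [4,7,3,1]
H [4,7,3,1]
F [4,5,3,1]
H [4,5,3,1]
F [4,5,6,1]
H [4,5,6,1]
H [4,5,6,1]
F [4,5,6,3]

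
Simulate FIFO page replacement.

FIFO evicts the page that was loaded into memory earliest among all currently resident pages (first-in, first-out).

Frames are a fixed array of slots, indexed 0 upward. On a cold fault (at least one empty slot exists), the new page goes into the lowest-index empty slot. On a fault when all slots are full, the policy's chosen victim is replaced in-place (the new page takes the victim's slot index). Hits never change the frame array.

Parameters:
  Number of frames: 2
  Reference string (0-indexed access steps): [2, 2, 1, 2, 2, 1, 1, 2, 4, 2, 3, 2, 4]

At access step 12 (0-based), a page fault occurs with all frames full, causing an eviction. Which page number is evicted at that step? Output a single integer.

Answer: 2

Derivation:
Step 0: ref 2 -> FAULT, frames=[2,-]
Step 1: ref 2 -> HIT, frames=[2,-]
Step 2: ref 1 -> FAULT, frames=[2,1]
Step 3: ref 2 -> HIT, frames=[2,1]
Step 4: ref 2 -> HIT, frames=[2,1]
Step 5: ref 1 -> HIT, frames=[2,1]
Step 6: ref 1 -> HIT, frames=[2,1]
Step 7: ref 2 -> HIT, frames=[2,1]
Step 8: ref 4 -> FAULT, evict 2, frames=[4,1]
Step 9: ref 2 -> FAULT, evict 1, frames=[4,2]
Step 10: ref 3 -> FAULT, evict 4, frames=[3,2]
Step 11: ref 2 -> HIT, frames=[3,2]
Step 12: ref 4 -> FAULT, evict 2, frames=[3,4]
At step 12: evicted page 2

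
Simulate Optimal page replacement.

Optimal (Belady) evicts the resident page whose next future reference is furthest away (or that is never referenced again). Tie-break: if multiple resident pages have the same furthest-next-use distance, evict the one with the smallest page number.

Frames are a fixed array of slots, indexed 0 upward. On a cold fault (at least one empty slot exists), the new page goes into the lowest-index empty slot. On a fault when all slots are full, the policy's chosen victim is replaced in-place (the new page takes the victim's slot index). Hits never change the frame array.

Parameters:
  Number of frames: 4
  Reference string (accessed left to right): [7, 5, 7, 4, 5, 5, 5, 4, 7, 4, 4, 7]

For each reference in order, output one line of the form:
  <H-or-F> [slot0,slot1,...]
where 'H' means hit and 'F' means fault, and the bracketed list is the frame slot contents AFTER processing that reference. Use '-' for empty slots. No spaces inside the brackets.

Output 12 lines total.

F [7,-,-,-]
F [7,5,-,-]
H [7,5,-,-]
F [7,5,4,-]
H [7,5,4,-]
H [7,5,4,-]
H [7,5,4,-]
H [7,5,4,-]
H [7,5,4,-]
H [7,5,4,-]
H [7,5,4,-]
H [7,5,4,-]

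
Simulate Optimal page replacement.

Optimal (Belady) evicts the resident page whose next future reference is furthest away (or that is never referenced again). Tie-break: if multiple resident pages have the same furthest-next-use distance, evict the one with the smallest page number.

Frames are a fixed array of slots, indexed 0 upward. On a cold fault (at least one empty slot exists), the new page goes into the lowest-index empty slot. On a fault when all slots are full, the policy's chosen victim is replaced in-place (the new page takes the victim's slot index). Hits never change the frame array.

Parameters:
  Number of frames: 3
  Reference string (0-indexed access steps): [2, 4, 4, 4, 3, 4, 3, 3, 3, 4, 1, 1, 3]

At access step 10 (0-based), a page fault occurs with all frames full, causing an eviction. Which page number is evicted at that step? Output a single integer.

Answer: 2

Derivation:
Step 0: ref 2 -> FAULT, frames=[2,-,-]
Step 1: ref 4 -> FAULT, frames=[2,4,-]
Step 2: ref 4 -> HIT, frames=[2,4,-]
Step 3: ref 4 -> HIT, frames=[2,4,-]
Step 4: ref 3 -> FAULT, frames=[2,4,3]
Step 5: ref 4 -> HIT, frames=[2,4,3]
Step 6: ref 3 -> HIT, frames=[2,4,3]
Step 7: ref 3 -> HIT, frames=[2,4,3]
Step 8: ref 3 -> HIT, frames=[2,4,3]
Step 9: ref 4 -> HIT, frames=[2,4,3]
Step 10: ref 1 -> FAULT, evict 2, frames=[1,4,3]
At step 10: evicted page 2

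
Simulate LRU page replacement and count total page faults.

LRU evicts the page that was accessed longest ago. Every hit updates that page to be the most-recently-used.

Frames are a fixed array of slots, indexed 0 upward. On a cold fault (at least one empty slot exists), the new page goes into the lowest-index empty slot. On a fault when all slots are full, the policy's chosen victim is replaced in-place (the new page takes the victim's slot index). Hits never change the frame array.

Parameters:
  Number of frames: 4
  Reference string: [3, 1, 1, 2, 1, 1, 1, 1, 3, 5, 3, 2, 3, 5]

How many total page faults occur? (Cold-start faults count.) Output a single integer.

Step 0: ref 3 → FAULT, frames=[3,-,-,-]
Step 1: ref 1 → FAULT, frames=[3,1,-,-]
Step 2: ref 1 → HIT, frames=[3,1,-,-]
Step 3: ref 2 → FAULT, frames=[3,1,2,-]
Step 4: ref 1 → HIT, frames=[3,1,2,-]
Step 5: ref 1 → HIT, frames=[3,1,2,-]
Step 6: ref 1 → HIT, frames=[3,1,2,-]
Step 7: ref 1 → HIT, frames=[3,1,2,-]
Step 8: ref 3 → HIT, frames=[3,1,2,-]
Step 9: ref 5 → FAULT, frames=[3,1,2,5]
Step 10: ref 3 → HIT, frames=[3,1,2,5]
Step 11: ref 2 → HIT, frames=[3,1,2,5]
Step 12: ref 3 → HIT, frames=[3,1,2,5]
Step 13: ref 5 → HIT, frames=[3,1,2,5]
Total faults: 4

Answer: 4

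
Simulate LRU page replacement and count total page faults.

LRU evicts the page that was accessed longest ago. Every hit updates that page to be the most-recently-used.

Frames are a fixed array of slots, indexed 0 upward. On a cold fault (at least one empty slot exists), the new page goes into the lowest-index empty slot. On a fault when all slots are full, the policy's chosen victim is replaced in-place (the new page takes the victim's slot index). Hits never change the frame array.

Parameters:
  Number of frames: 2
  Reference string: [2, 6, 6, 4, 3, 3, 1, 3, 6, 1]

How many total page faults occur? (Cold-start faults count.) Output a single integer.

Answer: 7

Derivation:
Step 0: ref 2 → FAULT, frames=[2,-]
Step 1: ref 6 → FAULT, frames=[2,6]
Step 2: ref 6 → HIT, frames=[2,6]
Step 3: ref 4 → FAULT (evict 2), frames=[4,6]
Step 4: ref 3 → FAULT (evict 6), frames=[4,3]
Step 5: ref 3 → HIT, frames=[4,3]
Step 6: ref 1 → FAULT (evict 4), frames=[1,3]
Step 7: ref 3 → HIT, frames=[1,3]
Step 8: ref 6 → FAULT (evict 1), frames=[6,3]
Step 9: ref 1 → FAULT (evict 3), frames=[6,1]
Total faults: 7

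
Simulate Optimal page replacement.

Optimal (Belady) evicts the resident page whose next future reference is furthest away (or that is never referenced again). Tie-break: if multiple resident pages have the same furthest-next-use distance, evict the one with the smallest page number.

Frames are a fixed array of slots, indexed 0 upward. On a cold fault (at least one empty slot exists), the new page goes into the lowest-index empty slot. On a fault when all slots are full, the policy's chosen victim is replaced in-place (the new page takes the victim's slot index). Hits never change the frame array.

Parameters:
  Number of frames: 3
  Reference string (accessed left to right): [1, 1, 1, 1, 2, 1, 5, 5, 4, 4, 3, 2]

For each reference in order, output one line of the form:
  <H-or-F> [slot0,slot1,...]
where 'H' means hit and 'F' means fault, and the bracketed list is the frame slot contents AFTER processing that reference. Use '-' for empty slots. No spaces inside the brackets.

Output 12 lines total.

F [1,-,-]
H [1,-,-]
H [1,-,-]
H [1,-,-]
F [1,2,-]
H [1,2,-]
F [1,2,5]
H [1,2,5]
F [4,2,5]
H [4,2,5]
F [3,2,5]
H [3,2,5]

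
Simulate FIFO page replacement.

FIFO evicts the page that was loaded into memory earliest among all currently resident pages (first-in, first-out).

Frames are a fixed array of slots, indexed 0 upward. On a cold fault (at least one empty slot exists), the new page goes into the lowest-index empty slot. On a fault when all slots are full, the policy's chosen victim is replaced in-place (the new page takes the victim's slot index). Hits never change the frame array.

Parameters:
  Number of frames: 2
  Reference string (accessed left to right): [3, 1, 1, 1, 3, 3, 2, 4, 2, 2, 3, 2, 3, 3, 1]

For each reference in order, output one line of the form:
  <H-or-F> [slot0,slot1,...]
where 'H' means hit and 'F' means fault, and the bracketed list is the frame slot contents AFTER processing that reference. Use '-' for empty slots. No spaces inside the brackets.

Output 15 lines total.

F [3,-]
F [3,1]
H [3,1]
H [3,1]
H [3,1]
H [3,1]
F [2,1]
F [2,4]
H [2,4]
H [2,4]
F [3,4]
F [3,2]
H [3,2]
H [3,2]
F [1,2]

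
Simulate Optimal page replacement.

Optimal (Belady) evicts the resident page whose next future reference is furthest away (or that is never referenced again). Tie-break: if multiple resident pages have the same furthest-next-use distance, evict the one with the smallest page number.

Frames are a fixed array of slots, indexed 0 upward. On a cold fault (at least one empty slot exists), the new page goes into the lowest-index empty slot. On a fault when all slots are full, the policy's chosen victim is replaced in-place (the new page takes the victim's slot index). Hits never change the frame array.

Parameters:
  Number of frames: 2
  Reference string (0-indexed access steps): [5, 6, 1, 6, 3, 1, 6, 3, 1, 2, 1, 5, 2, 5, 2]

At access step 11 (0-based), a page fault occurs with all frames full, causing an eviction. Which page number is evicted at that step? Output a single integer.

Answer: 1

Derivation:
Step 0: ref 5 -> FAULT, frames=[5,-]
Step 1: ref 6 -> FAULT, frames=[5,6]
Step 2: ref 1 -> FAULT, evict 5, frames=[1,6]
Step 3: ref 6 -> HIT, frames=[1,6]
Step 4: ref 3 -> FAULT, evict 6, frames=[1,3]
Step 5: ref 1 -> HIT, frames=[1,3]
Step 6: ref 6 -> FAULT, evict 1, frames=[6,3]
Step 7: ref 3 -> HIT, frames=[6,3]
Step 8: ref 1 -> FAULT, evict 3, frames=[6,1]
Step 9: ref 2 -> FAULT, evict 6, frames=[2,1]
Step 10: ref 1 -> HIT, frames=[2,1]
Step 11: ref 5 -> FAULT, evict 1, frames=[2,5]
At step 11: evicted page 1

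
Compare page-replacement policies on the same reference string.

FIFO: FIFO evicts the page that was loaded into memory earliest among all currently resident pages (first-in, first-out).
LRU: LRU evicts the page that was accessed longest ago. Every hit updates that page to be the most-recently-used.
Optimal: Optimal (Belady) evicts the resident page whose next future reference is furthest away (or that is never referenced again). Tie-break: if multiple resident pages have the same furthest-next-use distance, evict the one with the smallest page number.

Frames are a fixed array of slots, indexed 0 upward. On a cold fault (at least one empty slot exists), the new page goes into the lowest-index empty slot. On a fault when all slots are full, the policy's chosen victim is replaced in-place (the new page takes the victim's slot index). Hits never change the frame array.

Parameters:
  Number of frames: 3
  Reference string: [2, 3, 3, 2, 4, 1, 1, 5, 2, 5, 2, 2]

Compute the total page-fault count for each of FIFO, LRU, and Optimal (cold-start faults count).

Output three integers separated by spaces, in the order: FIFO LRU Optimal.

Answer: 6 6 5

Derivation:
--- FIFO ---
  step 0: ref 2 -> FAULT, frames=[2,-,-] (faults so far: 1)
  step 1: ref 3 -> FAULT, frames=[2,3,-] (faults so far: 2)
  step 2: ref 3 -> HIT, frames=[2,3,-] (faults so far: 2)
  step 3: ref 2 -> HIT, frames=[2,3,-] (faults so far: 2)
  step 4: ref 4 -> FAULT, frames=[2,3,4] (faults so far: 3)
  step 5: ref 1 -> FAULT, evict 2, frames=[1,3,4] (faults so far: 4)
  step 6: ref 1 -> HIT, frames=[1,3,4] (faults so far: 4)
  step 7: ref 5 -> FAULT, evict 3, frames=[1,5,4] (faults so far: 5)
  step 8: ref 2 -> FAULT, evict 4, frames=[1,5,2] (faults so far: 6)
  step 9: ref 5 -> HIT, frames=[1,5,2] (faults so far: 6)
  step 10: ref 2 -> HIT, frames=[1,5,2] (faults so far: 6)
  step 11: ref 2 -> HIT, frames=[1,5,2] (faults so far: 6)
  FIFO total faults: 6
--- LRU ---
  step 0: ref 2 -> FAULT, frames=[2,-,-] (faults so far: 1)
  step 1: ref 3 -> FAULT, frames=[2,3,-] (faults so far: 2)
  step 2: ref 3 -> HIT, frames=[2,3,-] (faults so far: 2)
  step 3: ref 2 -> HIT, frames=[2,3,-] (faults so far: 2)
  step 4: ref 4 -> FAULT, frames=[2,3,4] (faults so far: 3)
  step 5: ref 1 -> FAULT, evict 3, frames=[2,1,4] (faults so far: 4)
  step 6: ref 1 -> HIT, frames=[2,1,4] (faults so far: 4)
  step 7: ref 5 -> FAULT, evict 2, frames=[5,1,4] (faults so far: 5)
  step 8: ref 2 -> FAULT, evict 4, frames=[5,1,2] (faults so far: 6)
  step 9: ref 5 -> HIT, frames=[5,1,2] (faults so far: 6)
  step 10: ref 2 -> HIT, frames=[5,1,2] (faults so far: 6)
  step 11: ref 2 -> HIT, frames=[5,1,2] (faults so far: 6)
  LRU total faults: 6
--- Optimal ---
  step 0: ref 2 -> FAULT, frames=[2,-,-] (faults so far: 1)
  step 1: ref 3 -> FAULT, frames=[2,3,-] (faults so far: 2)
  step 2: ref 3 -> HIT, frames=[2,3,-] (faults so far: 2)
  step 3: ref 2 -> HIT, frames=[2,3,-] (faults so far: 2)
  step 4: ref 4 -> FAULT, frames=[2,3,4] (faults so far: 3)
  step 5: ref 1 -> FAULT, evict 3, frames=[2,1,4] (faults so far: 4)
  step 6: ref 1 -> HIT, frames=[2,1,4] (faults so far: 4)
  step 7: ref 5 -> FAULT, evict 1, frames=[2,5,4] (faults so far: 5)
  step 8: ref 2 -> HIT, frames=[2,5,4] (faults so far: 5)
  step 9: ref 5 -> HIT, frames=[2,5,4] (faults so far: 5)
  step 10: ref 2 -> HIT, frames=[2,5,4] (faults so far: 5)
  step 11: ref 2 -> HIT, frames=[2,5,4] (faults so far: 5)
  Optimal total faults: 5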